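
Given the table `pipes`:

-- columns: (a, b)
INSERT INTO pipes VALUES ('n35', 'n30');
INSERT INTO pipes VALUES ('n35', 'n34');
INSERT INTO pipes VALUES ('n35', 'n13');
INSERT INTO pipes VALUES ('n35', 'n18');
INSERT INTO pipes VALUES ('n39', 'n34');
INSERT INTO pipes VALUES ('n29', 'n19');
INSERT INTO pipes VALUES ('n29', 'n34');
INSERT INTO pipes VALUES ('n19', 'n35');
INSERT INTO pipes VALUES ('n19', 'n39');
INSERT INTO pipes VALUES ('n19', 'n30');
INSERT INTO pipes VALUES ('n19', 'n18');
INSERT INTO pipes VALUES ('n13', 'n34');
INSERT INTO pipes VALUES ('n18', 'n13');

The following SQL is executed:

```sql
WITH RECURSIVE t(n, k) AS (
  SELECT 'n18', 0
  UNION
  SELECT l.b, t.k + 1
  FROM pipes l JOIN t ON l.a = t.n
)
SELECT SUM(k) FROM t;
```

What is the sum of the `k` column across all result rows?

3

Base: (n18, k=0).
Iteration 1: edges from {n18} -> (n13, k=1).
Iteration 2: edges from {n13} -> (n34, k=2).
Iteration 3: no outgoing edges from {n34}; recursion stops.
SUM(k) = 0 + 1 + 2 = 3.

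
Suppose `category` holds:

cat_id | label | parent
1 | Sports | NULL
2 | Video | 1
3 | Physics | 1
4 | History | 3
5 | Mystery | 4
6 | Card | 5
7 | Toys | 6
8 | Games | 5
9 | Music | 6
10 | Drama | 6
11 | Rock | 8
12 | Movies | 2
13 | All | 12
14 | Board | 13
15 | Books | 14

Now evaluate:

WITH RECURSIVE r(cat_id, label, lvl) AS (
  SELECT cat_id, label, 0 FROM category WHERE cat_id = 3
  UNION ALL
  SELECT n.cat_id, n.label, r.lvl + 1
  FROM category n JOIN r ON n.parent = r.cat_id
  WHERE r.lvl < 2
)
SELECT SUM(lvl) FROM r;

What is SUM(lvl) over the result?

3

Base: cat_id=3 (Physics) at lvl 0.
Iteration 1: rows with parent in {3} -> History (id 4, lvl 1).
Iteration 2: rows with parent in {4} -> Mystery (id 5, lvl 2).
Iteration 3: lvl < 2 fails for all current rows; recursion stops.
SUM(lvl) = 0 + 1 + 2 = 3.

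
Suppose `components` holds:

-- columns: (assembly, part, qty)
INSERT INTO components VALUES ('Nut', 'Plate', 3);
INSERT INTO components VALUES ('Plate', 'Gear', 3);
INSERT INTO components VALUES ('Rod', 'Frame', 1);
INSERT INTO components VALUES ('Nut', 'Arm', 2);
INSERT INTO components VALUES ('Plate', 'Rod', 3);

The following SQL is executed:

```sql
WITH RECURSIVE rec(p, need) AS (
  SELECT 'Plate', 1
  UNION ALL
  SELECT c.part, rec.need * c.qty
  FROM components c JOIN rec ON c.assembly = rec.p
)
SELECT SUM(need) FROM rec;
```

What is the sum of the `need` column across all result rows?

10

Base: (Plate, need=1).
Iteration 1: components of {Plate} -> Gear = 1*3 = 3, Rod = 1*3 = 3.
Iteration 2: components of {Gear,Rod} -> Frame = 3*1 = 3.
Iteration 3: no further components; recursion stops.
SUM(need) = 1 + 3 + 3 + 3 = 10.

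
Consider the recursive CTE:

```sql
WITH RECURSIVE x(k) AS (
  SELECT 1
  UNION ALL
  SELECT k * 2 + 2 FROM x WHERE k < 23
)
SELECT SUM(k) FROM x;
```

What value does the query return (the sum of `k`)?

Base: k=1.
Iteration 1: 1 < 23 holds -> k = 1 * 2 + 2 = 4.
Iteration 2: 4 < 23 holds -> k = 4 * 2 + 2 = 10.
Iteration 3: 10 < 23 holds -> k = 10 * 2 + 2 = 22.
Iteration 4: 22 < 23 holds -> k = 22 * 2 + 2 = 46.
Iteration 5: 46 < 23 fails; recursion stops.
SUM(k) = 1 + 4 + 10 + 22 + 46 = 83.

83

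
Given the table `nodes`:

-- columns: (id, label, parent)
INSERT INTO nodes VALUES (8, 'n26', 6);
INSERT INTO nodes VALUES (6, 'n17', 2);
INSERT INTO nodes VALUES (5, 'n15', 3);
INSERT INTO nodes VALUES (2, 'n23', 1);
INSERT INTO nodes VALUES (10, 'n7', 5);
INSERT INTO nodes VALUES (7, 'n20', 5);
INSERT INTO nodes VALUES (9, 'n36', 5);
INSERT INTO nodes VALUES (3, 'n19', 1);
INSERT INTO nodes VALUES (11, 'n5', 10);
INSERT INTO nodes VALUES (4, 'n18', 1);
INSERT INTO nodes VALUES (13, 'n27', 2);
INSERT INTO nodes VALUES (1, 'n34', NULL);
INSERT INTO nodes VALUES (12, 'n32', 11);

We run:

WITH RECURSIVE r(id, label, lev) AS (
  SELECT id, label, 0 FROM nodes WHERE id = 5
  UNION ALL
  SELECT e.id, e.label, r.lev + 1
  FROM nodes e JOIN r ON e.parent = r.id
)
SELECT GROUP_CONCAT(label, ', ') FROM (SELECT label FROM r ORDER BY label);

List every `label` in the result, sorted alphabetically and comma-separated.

Base: id=5 (n15) at lev 0.
Iteration 1: rows with parent in {5} -> n20 (id 7, lev 1), n36 (id 9, lev 1), n7 (id 10, lev 1).
Iteration 2: rows with parent in {7,9,10} -> n5 (id 11, lev 2).
Iteration 3: rows with parent in {11} -> n32 (id 12, lev 3).
Iteration 4: no rows with parent in {12}; recursion stops.

n15, n20, n32, n36, n5, n7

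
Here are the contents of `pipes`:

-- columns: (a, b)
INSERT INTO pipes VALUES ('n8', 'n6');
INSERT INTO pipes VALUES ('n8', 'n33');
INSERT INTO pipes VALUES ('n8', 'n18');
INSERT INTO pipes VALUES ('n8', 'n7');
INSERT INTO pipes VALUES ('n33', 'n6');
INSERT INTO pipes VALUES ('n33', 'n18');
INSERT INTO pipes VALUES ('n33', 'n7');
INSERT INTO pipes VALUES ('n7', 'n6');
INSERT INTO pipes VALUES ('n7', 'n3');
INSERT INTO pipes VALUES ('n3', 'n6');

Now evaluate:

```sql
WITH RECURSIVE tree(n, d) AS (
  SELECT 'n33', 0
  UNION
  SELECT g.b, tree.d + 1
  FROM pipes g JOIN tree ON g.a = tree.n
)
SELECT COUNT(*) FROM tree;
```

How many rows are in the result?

Base: (n33, d=0).
Iteration 1: edges from {n33} -> (n18, d=1), (n6, d=1), (n7, d=1).
Iteration 2: edges from {n18,n6,n7} -> (n3, d=2), (n6, d=2).
Iteration 3: edges from {n3,n6} -> (n6, d=3).
Iteration 4: no outgoing edges from {n6}; recursion stops.
Total rows emitted: 7.

7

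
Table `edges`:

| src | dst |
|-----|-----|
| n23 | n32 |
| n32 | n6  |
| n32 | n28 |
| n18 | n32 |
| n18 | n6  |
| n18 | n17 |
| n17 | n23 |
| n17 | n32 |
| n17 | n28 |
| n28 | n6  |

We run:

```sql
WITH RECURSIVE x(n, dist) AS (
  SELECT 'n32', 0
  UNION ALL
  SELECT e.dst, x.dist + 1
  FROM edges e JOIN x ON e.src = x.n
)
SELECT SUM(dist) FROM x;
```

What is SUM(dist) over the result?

Base: (n32, dist=0).
Iteration 1: edges from {n32} -> (n28, dist=1), (n6, dist=1).
Iteration 2: edges from {n28,n6} -> (n6, dist=2).
Iteration 3: no outgoing edges from {n6}; recursion stops.
SUM(dist) = 0 + 1 + 1 + 2 = 4.

4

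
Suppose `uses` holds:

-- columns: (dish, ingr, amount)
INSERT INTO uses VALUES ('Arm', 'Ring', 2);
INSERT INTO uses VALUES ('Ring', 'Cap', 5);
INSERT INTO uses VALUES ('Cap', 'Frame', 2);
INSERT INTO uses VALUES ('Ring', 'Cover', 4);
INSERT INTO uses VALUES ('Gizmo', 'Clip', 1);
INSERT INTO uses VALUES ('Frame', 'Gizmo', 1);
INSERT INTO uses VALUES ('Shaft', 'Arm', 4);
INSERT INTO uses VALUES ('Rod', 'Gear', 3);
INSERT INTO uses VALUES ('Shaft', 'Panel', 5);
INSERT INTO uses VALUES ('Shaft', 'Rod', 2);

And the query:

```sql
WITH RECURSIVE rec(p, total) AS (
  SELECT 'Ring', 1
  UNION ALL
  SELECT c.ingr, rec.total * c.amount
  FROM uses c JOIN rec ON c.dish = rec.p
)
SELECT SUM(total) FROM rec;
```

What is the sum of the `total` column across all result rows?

40

Base: (Ring, total=1).
Iteration 1: components of {Ring} -> Cap = 1*5 = 5, Cover = 1*4 = 4.
Iteration 2: components of {Cap,Cover} -> Frame = 5*2 = 10.
Iteration 3: components of {Frame} -> Gizmo = 10*1 = 10.
Iteration 4: components of {Gizmo} -> Clip = 10*1 = 10.
Iteration 5: no further components; recursion stops.
SUM(total) = 1 + 5 + 4 + 10 + 10 + 10 = 40.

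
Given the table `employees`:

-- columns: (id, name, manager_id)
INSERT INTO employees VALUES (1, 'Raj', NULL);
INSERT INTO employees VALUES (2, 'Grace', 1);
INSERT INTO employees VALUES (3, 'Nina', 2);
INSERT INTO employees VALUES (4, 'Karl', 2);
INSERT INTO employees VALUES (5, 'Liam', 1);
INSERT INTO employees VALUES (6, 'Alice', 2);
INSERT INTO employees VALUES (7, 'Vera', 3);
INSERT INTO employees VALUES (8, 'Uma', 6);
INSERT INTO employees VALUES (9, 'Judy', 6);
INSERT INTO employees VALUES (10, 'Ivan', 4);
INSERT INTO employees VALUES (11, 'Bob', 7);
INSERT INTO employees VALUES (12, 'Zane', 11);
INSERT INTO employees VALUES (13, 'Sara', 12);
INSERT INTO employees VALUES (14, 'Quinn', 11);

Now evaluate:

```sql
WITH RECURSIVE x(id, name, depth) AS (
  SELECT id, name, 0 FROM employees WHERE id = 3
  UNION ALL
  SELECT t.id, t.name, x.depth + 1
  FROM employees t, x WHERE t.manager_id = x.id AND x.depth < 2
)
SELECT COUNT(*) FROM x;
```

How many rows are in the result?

Base: id=3 (Nina) at depth 0.
Iteration 1: rows with manager_id in {3} -> Vera (id 7, depth 1).
Iteration 2: rows with manager_id in {7} -> Bob (id 11, depth 2).
Iteration 3: depth < 2 fails for all current rows; recursion stops.
Total rows emitted: 3.

3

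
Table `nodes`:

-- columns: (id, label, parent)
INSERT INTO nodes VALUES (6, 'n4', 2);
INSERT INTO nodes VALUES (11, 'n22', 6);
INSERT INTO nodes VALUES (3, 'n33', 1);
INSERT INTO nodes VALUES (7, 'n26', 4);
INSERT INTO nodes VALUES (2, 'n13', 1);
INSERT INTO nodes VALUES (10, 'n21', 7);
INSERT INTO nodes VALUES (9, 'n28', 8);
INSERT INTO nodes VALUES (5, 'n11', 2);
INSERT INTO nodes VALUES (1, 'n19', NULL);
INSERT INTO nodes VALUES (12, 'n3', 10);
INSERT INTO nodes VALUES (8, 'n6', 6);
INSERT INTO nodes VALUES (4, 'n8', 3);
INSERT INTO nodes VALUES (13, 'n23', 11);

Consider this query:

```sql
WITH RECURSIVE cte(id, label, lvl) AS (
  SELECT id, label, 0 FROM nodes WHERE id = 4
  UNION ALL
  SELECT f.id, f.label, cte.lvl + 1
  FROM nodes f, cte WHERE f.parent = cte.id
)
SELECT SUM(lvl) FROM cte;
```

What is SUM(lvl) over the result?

Base: id=4 (n8) at lvl 0.
Iteration 1: rows with parent in {4} -> n26 (id 7, lvl 1).
Iteration 2: rows with parent in {7} -> n21 (id 10, lvl 2).
Iteration 3: rows with parent in {10} -> n3 (id 12, lvl 3).
Iteration 4: no rows with parent in {12}; recursion stops.
SUM(lvl) = 0 + 1 + 2 + 3 = 6.

6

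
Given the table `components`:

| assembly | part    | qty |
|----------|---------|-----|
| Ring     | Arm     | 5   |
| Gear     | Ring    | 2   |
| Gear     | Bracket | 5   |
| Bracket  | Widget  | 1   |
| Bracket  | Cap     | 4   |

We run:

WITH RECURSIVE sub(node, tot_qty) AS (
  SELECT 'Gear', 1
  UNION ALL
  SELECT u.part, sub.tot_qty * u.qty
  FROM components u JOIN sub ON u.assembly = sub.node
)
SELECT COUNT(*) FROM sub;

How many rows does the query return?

6

Base: (Gear, tot_qty=1).
Iteration 1: components of {Gear} -> Bracket = 1*5 = 5, Ring = 1*2 = 2.
Iteration 2: components of {Bracket,Ring} -> Arm = 2*5 = 10, Cap = 5*4 = 20, Widget = 5*1 = 5.
Iteration 3: no further components; recursion stops.
Total rows emitted: 6.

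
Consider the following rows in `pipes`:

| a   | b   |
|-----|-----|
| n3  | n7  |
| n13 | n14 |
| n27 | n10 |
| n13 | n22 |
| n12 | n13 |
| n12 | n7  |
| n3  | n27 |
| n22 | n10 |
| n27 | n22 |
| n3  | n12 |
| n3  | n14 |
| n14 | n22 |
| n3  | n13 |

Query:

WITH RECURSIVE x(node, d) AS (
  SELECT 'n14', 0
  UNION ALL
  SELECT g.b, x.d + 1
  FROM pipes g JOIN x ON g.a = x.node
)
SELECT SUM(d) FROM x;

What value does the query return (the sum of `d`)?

Base: (n14, d=0).
Iteration 1: edges from {n14} -> (n22, d=1).
Iteration 2: edges from {n22} -> (n10, d=2).
Iteration 3: no outgoing edges from {n10}; recursion stops.
SUM(d) = 0 + 1 + 2 = 3.

3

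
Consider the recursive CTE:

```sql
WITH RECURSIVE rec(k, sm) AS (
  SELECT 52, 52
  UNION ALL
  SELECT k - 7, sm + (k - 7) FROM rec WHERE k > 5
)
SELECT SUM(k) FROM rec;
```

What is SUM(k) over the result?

220

Base: k=52, sm=52.
Iteration 1: 52 > 5 holds -> k = 52 - 7 = 45, sm = 52 + 45 = 97.
Iteration 2: 45 > 5 holds -> k = 45 - 7 = 38, sm = 97 + 38 = 135.
Iteration 3: 38 > 5 holds -> k = 38 - 7 = 31, sm = 135 + 31 = 166.
Iteration 4: 31 > 5 holds -> k = 31 - 7 = 24, sm = 166 + 24 = 190.
Iteration 5: 24 > 5 holds -> k = 24 - 7 = 17, sm = 190 + 17 = 207.
Iteration 6: 17 > 5 holds -> k = 17 - 7 = 10, sm = 207 + 10 = 217.
Iteration 7: 10 > 5 holds -> k = 10 - 7 = 3, sm = 217 + 3 = 220.
Iteration 8: 3 > 5 fails; recursion stops.
SUM(k) = 52 + 45 + 38 + 31 + 24 + 17 + 10 + 3 = 220.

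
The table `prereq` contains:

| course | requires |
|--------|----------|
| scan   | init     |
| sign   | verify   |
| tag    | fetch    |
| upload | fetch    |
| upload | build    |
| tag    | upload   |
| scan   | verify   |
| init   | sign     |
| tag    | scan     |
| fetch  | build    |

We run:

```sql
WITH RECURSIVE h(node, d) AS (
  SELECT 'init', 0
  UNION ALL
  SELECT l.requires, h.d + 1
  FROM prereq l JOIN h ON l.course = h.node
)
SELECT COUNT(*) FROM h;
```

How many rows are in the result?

Base: (init, d=0).
Iteration 1: edges from {init} -> (sign, d=1).
Iteration 2: edges from {sign} -> (verify, d=2).
Iteration 3: no outgoing edges from {verify}; recursion stops.
Total rows emitted: 3.

3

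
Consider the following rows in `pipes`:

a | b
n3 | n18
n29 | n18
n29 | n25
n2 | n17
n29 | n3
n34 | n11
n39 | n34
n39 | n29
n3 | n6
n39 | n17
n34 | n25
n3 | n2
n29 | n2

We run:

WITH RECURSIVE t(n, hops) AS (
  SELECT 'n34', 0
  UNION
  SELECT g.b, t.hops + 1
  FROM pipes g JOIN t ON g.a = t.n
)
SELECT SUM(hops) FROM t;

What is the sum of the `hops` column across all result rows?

Base: (n34, hops=0).
Iteration 1: edges from {n34} -> (n11, hops=1), (n25, hops=1).
Iteration 2: no outgoing edges from {n11,n25}; recursion stops.
SUM(hops) = 0 + 1 + 1 = 2.

2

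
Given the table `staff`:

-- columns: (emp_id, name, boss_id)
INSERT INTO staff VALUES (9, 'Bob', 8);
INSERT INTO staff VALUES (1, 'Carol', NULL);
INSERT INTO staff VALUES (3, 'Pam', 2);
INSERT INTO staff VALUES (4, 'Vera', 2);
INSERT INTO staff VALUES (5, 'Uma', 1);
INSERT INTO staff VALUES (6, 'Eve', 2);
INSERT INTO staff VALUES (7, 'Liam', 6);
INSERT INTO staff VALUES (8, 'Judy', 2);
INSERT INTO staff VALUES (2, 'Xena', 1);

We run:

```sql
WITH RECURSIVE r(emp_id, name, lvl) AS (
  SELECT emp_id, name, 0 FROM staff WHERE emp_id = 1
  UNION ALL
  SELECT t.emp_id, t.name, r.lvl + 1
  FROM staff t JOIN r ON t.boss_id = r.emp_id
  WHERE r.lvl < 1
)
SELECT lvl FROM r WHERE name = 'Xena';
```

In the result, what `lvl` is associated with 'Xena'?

1

Base: emp_id=1 (Carol) at lvl 0.
Iteration 1: rows with boss_id in {1} -> Xena (id 2, lvl 1), Uma (id 5, lvl 1).
Iteration 2: lvl < 1 fails for all current rows; recursion stops.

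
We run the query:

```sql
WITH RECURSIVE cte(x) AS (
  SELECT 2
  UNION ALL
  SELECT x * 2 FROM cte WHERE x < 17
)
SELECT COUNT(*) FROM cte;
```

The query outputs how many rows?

Base: x=2.
Iteration 1: 2 < 17 holds -> x = 2 * 2 = 4.
Iteration 2: 4 < 17 holds -> x = 4 * 2 = 8.
Iteration 3: 8 < 17 holds -> x = 8 * 2 = 16.
Iteration 4: 16 < 17 holds -> x = 16 * 2 = 32.
Iteration 5: 32 < 17 fails; recursion stops.
Total rows emitted: 5.

5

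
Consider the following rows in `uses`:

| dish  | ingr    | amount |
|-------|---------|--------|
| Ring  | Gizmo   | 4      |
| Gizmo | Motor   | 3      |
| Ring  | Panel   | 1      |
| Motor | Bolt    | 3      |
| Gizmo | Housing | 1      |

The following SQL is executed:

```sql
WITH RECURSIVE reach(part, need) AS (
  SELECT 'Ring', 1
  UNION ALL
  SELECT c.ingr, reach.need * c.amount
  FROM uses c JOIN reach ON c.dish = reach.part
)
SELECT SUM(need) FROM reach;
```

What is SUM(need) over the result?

Base: (Ring, need=1).
Iteration 1: components of {Ring} -> Gizmo = 1*4 = 4, Panel = 1*1 = 1.
Iteration 2: components of {Gizmo,Panel} -> Housing = 4*1 = 4, Motor = 4*3 = 12.
Iteration 3: components of {Housing,Motor} -> Bolt = 12*3 = 36.
Iteration 4: no further components; recursion stops.
SUM(need) = 1 + 4 + 1 + 12 + 4 + 36 = 58.

58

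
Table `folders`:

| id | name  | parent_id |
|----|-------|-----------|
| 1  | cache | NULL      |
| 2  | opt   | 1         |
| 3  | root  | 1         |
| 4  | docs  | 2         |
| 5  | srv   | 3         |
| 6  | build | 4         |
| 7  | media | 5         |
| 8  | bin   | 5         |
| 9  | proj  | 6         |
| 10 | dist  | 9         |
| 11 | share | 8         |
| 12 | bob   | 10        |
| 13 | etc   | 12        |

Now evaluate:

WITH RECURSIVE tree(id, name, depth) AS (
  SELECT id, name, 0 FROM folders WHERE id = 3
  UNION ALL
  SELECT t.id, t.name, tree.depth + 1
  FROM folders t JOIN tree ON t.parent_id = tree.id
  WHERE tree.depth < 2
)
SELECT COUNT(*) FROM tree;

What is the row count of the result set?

4

Base: id=3 (root) at depth 0.
Iteration 1: rows with parent_id in {3} -> srv (id 5, depth 1).
Iteration 2: rows with parent_id in {5} -> media (id 7, depth 2), bin (id 8, depth 2).
Iteration 3: depth < 2 fails for all current rows; recursion stops.
Total rows emitted: 4.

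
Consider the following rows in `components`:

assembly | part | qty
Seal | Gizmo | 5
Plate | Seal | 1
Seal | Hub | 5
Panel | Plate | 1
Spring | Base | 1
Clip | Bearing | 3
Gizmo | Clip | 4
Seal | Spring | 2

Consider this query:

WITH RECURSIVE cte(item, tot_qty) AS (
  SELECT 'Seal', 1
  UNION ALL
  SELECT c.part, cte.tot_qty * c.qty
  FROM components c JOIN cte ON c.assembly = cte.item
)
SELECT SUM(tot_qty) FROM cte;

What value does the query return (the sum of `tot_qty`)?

95

Base: (Seal, tot_qty=1).
Iteration 1: components of {Seal} -> Gizmo = 1*5 = 5, Hub = 1*5 = 5, Spring = 1*2 = 2.
Iteration 2: components of {Gizmo,Hub,Spring} -> Base = 2*1 = 2, Clip = 5*4 = 20.
Iteration 3: components of {Base,Clip} -> Bearing = 20*3 = 60.
Iteration 4: no further components; recursion stops.
SUM(tot_qty) = 1 + 5 + 2 + 5 + 20 + 2 + 60 = 95.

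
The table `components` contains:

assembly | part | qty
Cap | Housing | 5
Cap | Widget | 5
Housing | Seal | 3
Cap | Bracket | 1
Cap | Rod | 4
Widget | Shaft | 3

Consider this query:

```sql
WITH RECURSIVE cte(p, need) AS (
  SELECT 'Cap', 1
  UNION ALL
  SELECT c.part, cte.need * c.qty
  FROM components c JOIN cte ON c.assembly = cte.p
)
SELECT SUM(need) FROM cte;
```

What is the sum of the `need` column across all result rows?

Base: (Cap, need=1).
Iteration 1: components of {Cap} -> Bracket = 1*1 = 1, Housing = 1*5 = 5, Rod = 1*4 = 4, Widget = 1*5 = 5.
Iteration 2: components of {Bracket,Housing,Rod,Widget} -> Seal = 5*3 = 15, Shaft = 5*3 = 15.
Iteration 3: no further components; recursion stops.
SUM(need) = 1 + 5 + 5 + 1 + 4 + 15 + 15 = 46.

46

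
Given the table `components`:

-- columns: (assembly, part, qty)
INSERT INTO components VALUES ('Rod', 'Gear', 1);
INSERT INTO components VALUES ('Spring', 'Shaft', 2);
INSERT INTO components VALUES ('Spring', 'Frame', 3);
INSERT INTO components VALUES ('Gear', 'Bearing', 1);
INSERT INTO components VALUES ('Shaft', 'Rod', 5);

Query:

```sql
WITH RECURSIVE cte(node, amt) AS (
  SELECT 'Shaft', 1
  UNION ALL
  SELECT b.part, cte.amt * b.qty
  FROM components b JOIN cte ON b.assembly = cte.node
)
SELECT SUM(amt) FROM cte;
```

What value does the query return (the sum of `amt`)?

Base: (Shaft, amt=1).
Iteration 1: components of {Shaft} -> Rod = 1*5 = 5.
Iteration 2: components of {Rod} -> Gear = 5*1 = 5.
Iteration 3: components of {Gear} -> Bearing = 5*1 = 5.
Iteration 4: no further components; recursion stops.
SUM(amt) = 1 + 5 + 5 + 5 = 16.

16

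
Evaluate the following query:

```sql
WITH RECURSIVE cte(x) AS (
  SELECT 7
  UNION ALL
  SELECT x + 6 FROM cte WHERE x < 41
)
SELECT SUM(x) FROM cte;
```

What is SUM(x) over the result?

175

Base: x=7.
Iteration 1: 7 < 41 holds -> x = 7 + 6 = 13.
Iteration 2: 13 < 41 holds -> x = 13 + 6 = 19.
Iteration 3: 19 < 41 holds -> x = 19 + 6 = 25.
Iteration 4: 25 < 41 holds -> x = 25 + 6 = 31.
Iteration 5: 31 < 41 holds -> x = 31 + 6 = 37.
Iteration 6: 37 < 41 holds -> x = 37 + 6 = 43.
Iteration 7: 43 < 41 fails; recursion stops.
SUM(x) = 7 + 13 + 19 + 25 + 31 + 37 + 43 = 175.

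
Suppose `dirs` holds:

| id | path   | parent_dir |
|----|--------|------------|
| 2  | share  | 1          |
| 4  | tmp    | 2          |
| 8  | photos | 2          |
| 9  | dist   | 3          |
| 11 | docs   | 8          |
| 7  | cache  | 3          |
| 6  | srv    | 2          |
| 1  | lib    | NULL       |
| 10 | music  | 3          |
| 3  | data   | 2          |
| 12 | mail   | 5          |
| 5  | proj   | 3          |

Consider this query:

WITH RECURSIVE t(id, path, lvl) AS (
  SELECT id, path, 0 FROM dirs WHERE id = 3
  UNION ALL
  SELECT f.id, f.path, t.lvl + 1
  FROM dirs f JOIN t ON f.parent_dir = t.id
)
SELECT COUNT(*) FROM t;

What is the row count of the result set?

6

Base: id=3 (data) at lvl 0.
Iteration 1: rows with parent_dir in {3} -> proj (id 5, lvl 1), cache (id 7, lvl 1), dist (id 9, lvl 1), music (id 10, lvl 1).
Iteration 2: rows with parent_dir in {5,7,9,10} -> mail (id 12, lvl 2).
Iteration 3: no rows with parent_dir in {12}; recursion stops.
Total rows emitted: 6.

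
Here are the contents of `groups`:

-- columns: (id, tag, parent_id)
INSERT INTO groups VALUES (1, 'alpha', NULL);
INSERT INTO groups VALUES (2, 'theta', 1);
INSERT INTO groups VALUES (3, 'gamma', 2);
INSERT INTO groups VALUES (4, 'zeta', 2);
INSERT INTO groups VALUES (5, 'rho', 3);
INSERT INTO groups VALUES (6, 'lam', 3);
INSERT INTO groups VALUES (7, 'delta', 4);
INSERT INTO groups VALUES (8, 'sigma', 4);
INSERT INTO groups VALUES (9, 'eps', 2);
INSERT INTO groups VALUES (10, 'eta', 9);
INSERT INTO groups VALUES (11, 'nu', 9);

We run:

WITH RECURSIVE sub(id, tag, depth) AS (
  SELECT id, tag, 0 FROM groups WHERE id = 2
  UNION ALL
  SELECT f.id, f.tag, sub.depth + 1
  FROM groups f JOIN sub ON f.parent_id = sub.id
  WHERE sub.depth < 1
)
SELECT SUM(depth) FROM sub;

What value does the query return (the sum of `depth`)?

Base: id=2 (theta) at depth 0.
Iteration 1: rows with parent_id in {2} -> gamma (id 3, depth 1), zeta (id 4, depth 1), eps (id 9, depth 1).
Iteration 2: depth < 1 fails for all current rows; recursion stops.
SUM(depth) = 0 + 1 + 1 + 1 = 3.

3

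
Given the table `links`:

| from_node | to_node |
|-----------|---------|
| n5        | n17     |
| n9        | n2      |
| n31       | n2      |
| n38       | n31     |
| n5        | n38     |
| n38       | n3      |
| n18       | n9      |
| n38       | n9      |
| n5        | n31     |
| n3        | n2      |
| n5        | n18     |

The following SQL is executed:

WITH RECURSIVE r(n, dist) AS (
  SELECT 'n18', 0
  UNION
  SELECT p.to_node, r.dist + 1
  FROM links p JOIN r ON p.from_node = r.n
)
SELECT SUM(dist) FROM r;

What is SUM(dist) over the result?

3

Base: (n18, dist=0).
Iteration 1: edges from {n18} -> (n9, dist=1).
Iteration 2: edges from {n9} -> (n2, dist=2).
Iteration 3: no outgoing edges from {n2}; recursion stops.
SUM(dist) = 0 + 1 + 2 = 3.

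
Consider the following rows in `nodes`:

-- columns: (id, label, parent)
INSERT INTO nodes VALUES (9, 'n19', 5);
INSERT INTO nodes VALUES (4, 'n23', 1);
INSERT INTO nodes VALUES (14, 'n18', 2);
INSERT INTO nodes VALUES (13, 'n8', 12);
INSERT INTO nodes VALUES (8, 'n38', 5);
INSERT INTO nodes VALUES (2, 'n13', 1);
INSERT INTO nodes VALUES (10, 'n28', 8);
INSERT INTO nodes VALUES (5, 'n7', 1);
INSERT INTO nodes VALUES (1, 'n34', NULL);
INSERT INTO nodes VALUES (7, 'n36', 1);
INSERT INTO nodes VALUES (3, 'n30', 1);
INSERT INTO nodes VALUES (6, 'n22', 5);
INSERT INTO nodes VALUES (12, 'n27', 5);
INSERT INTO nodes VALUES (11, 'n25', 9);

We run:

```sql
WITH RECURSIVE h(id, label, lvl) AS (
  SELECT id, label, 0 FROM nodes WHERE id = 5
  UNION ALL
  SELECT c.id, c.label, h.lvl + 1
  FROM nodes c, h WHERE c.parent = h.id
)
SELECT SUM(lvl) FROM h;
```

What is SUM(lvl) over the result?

Base: id=5 (n7) at lvl 0.
Iteration 1: rows with parent in {5} -> n22 (id 6, lvl 1), n38 (id 8, lvl 1), n19 (id 9, lvl 1), n27 (id 12, lvl 1).
Iteration 2: rows with parent in {6,8,9,12} -> n28 (id 10, lvl 2), n25 (id 11, lvl 2), n8 (id 13, lvl 2).
Iteration 3: no rows with parent in {10,11,13}; recursion stops.
SUM(lvl) = 0 + 1 + 1 + 1 + 1 + 2 + 2 + 2 = 10.

10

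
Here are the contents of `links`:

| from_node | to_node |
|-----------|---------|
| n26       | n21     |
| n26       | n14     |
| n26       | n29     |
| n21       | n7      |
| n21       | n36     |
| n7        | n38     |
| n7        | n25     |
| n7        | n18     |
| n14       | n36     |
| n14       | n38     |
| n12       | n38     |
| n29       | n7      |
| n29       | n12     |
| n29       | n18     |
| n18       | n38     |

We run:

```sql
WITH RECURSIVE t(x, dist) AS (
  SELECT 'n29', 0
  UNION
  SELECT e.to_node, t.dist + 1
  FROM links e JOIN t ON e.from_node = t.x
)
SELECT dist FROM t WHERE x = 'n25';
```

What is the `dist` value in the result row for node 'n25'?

2

Base: (n29, dist=0).
Iteration 1: edges from {n29} -> (n12, dist=1), (n18, dist=1), (n7, dist=1).
Iteration 2: edges from {n12,n18,n7} -> (n18, dist=2), (n25, dist=2), (n38, dist=2). [UNION drops 2 duplicate row(s)]
Iteration 3: edges from {n18,n25,n38} -> (n38, dist=3).
Iteration 4: no outgoing edges from {n38}; recursion stops.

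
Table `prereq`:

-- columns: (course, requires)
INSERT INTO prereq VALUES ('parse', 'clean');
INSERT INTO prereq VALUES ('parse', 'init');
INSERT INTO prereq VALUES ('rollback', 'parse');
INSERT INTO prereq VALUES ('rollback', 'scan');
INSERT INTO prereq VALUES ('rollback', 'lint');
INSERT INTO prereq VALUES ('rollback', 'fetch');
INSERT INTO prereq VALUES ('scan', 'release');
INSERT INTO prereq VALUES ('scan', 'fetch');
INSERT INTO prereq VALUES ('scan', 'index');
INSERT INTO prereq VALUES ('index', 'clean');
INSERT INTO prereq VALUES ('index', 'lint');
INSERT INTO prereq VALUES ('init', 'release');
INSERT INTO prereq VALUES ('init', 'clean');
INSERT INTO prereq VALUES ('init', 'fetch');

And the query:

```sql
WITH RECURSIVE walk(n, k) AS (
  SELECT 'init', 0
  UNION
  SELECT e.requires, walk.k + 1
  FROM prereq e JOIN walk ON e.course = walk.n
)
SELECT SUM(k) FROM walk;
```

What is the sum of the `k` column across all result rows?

3

Base: (init, k=0).
Iteration 1: edges from {init} -> (clean, k=1), (fetch, k=1), (release, k=1).
Iteration 2: no outgoing edges from {clean,fetch,release}; recursion stops.
SUM(k) = 0 + 1 + 1 + 1 = 3.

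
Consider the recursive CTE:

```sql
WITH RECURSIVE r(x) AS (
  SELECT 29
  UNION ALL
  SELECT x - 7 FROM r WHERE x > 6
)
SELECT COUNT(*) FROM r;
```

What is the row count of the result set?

5

Base: x=29.
Iteration 1: 29 > 6 holds -> x = 29 - 7 = 22.
Iteration 2: 22 > 6 holds -> x = 22 - 7 = 15.
Iteration 3: 15 > 6 holds -> x = 15 - 7 = 8.
Iteration 4: 8 > 6 holds -> x = 8 - 7 = 1.
Iteration 5: 1 > 6 fails; recursion stops.
Total rows emitted: 5.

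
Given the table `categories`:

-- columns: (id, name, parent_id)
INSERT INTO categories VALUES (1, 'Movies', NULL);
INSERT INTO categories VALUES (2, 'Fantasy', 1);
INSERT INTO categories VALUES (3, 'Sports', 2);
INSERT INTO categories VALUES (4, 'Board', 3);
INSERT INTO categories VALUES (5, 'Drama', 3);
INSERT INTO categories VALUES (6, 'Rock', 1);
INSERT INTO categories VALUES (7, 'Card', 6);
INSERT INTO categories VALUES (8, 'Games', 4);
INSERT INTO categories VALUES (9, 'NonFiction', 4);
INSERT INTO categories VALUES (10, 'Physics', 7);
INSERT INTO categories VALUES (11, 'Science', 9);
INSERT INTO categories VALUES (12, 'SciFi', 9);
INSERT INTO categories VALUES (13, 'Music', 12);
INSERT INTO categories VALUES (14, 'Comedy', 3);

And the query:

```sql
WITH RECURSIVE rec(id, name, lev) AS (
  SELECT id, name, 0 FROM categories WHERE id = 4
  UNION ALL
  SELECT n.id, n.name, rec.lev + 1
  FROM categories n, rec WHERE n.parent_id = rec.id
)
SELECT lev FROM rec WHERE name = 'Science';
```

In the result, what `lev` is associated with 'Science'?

2

Base: id=4 (Board) at lev 0.
Iteration 1: rows with parent_id in {4} -> Games (id 8, lev 1), NonFiction (id 9, lev 1).
Iteration 2: rows with parent_id in {8,9} -> Science (id 11, lev 2), SciFi (id 12, lev 2).
Iteration 3: rows with parent_id in {11,12} -> Music (id 13, lev 3).
Iteration 4: no rows with parent_id in {13}; recursion stops.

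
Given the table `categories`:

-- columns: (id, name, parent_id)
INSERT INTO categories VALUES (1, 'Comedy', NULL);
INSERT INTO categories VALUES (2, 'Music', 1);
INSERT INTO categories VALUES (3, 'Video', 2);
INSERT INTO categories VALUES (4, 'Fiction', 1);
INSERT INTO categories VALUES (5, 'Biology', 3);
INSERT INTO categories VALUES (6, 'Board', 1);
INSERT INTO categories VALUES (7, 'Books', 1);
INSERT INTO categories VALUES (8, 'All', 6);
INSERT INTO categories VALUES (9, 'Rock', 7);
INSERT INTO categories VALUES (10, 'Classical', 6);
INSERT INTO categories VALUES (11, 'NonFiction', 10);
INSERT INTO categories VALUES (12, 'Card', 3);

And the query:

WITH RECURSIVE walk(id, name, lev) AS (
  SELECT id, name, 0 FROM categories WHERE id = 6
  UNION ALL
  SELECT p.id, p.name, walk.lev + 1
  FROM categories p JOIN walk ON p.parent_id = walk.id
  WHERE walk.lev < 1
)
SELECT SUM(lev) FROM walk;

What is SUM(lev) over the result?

2

Base: id=6 (Board) at lev 0.
Iteration 1: rows with parent_id in {6} -> All (id 8, lev 1), Classical (id 10, lev 1).
Iteration 2: lev < 1 fails for all current rows; recursion stops.
SUM(lev) = 0 + 1 + 1 = 2.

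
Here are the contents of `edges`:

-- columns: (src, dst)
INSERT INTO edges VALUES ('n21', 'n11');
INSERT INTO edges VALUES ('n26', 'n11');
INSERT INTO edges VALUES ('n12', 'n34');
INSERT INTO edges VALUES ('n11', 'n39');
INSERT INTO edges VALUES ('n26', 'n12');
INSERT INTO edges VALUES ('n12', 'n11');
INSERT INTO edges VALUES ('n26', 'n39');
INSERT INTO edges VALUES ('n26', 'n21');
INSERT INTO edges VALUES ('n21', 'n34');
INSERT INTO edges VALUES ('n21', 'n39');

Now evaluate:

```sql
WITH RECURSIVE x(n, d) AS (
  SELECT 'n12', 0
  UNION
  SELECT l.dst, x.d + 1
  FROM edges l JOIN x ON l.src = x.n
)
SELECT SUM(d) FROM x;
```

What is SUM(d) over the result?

Base: (n12, d=0).
Iteration 1: edges from {n12} -> (n11, d=1), (n34, d=1).
Iteration 2: edges from {n11,n34} -> (n39, d=2).
Iteration 3: no outgoing edges from {n39}; recursion stops.
SUM(d) = 0 + 1 + 1 + 2 = 4.

4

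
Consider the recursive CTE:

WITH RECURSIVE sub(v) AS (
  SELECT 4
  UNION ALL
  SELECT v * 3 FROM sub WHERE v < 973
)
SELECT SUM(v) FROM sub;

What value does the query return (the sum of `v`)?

4372

Base: v=4.
Iteration 1: 4 < 973 holds -> v = 4 * 3 = 12.
Iteration 2: 12 < 973 holds -> v = 12 * 3 = 36.
Iteration 3: 36 < 973 holds -> v = 36 * 3 = 108.
Iteration 4: 108 < 973 holds -> v = 108 * 3 = 324.
Iteration 5: 324 < 973 holds -> v = 324 * 3 = 972.
Iteration 6: 972 < 973 holds -> v = 972 * 3 = 2916.
Iteration 7: 2916 < 973 fails; recursion stops.
SUM(v) = 4 + 12 + 36 + 108 + 324 + 972 + 2916 = 4372.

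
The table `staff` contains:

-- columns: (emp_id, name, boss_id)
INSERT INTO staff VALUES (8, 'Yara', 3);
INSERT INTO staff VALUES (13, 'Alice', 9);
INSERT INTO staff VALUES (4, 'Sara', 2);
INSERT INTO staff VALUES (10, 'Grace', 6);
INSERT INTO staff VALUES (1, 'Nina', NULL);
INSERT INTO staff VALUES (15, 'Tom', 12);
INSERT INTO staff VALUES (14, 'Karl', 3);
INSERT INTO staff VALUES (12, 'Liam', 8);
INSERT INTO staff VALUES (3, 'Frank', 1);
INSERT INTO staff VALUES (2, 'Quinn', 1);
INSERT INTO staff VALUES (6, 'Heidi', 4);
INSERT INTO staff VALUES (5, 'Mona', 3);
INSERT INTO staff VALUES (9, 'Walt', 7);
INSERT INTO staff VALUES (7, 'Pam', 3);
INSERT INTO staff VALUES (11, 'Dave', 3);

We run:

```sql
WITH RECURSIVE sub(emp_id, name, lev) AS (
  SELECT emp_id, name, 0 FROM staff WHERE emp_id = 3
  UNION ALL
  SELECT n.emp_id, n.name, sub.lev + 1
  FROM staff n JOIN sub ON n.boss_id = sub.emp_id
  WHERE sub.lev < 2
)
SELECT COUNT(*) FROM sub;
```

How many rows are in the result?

Base: emp_id=3 (Frank) at lev 0.
Iteration 1: rows with boss_id in {3} -> Mona (id 5, lev 1), Pam (id 7, lev 1), Yara (id 8, lev 1), Dave (id 11, lev 1), Karl (id 14, lev 1).
Iteration 2: rows with boss_id in {5,7,8,11,14} -> Walt (id 9, lev 2), Liam (id 12, lev 2).
Iteration 3: lev < 2 fails for all current rows; recursion stops.
Total rows emitted: 8.

8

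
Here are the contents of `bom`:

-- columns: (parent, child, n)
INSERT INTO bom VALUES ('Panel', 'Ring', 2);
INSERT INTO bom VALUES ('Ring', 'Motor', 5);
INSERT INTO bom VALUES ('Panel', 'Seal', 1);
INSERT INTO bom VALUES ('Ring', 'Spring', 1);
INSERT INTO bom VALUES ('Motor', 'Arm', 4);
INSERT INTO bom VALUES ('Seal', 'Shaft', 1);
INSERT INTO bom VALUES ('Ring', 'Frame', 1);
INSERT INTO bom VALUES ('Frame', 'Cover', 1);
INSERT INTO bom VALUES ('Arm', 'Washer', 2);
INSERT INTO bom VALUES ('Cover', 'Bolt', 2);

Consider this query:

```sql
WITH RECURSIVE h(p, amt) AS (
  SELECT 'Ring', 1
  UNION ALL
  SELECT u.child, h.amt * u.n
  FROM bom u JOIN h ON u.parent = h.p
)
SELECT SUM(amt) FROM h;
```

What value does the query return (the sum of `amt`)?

71

Base: (Ring, amt=1).
Iteration 1: components of {Ring} -> Frame = 1*1 = 1, Motor = 1*5 = 5, Spring = 1*1 = 1.
Iteration 2: components of {Frame,Motor,Spring} -> Arm = 5*4 = 20, Cover = 1*1 = 1.
Iteration 3: components of {Arm,Cover} -> Bolt = 1*2 = 2, Washer = 20*2 = 40.
Iteration 4: no further components; recursion stops.
SUM(amt) = 1 + 5 + 1 + 1 + 20 + 1 + 40 + 2 = 71.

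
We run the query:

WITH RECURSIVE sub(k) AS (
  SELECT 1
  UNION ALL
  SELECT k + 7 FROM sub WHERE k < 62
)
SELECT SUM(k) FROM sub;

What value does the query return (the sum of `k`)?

Base: k=1.
Iteration 1: 1 < 62 holds -> k = 1 + 7 = 8.
Iteration 2: 8 < 62 holds -> k = 8 + 7 = 15.
Iteration 3: 15 < 62 holds -> k = 15 + 7 = 22.
Iteration 4: 22 < 62 holds -> k = 22 + 7 = 29.
Iteration 5: 29 < 62 holds -> k = 29 + 7 = 36.
Iteration 6: 36 < 62 holds -> k = 36 + 7 = 43.
Iteration 7: 43 < 62 holds -> k = 43 + 7 = 50.
Iteration 8: 50 < 62 holds -> k = 50 + 7 = 57.
Iteration 9: 57 < 62 holds -> k = 57 + 7 = 64.
Iteration 10: 64 < 62 fails; recursion stops.
SUM(k) = 1 + 8 + 15 + 22 + 29 + 36 + 43 + 50 + 57 + 64 = 325.

325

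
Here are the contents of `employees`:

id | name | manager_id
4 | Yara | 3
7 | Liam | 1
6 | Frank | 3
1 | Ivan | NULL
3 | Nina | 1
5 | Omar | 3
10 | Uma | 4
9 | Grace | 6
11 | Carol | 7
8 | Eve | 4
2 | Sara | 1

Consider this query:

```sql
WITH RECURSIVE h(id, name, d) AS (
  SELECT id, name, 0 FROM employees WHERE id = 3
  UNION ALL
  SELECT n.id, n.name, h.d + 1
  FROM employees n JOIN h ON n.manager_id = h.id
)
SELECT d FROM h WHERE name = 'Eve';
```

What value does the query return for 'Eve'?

2

Base: id=3 (Nina) at d 0.
Iteration 1: rows with manager_id in {3} -> Yara (id 4, d 1), Omar (id 5, d 1), Frank (id 6, d 1).
Iteration 2: rows with manager_id in {4,5,6} -> Eve (id 8, d 2), Grace (id 9, d 2), Uma (id 10, d 2).
Iteration 3: no rows with manager_id in {8,9,10}; recursion stops.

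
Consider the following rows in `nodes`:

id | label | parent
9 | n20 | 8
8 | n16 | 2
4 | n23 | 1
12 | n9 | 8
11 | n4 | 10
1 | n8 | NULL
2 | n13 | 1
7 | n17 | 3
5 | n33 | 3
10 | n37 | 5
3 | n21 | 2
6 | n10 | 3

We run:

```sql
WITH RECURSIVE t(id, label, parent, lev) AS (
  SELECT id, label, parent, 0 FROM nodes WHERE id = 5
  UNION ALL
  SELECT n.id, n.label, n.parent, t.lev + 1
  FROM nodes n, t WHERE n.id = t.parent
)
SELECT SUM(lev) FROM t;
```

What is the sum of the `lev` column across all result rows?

6

Base: id=5 (n33), parent=3, lev 0.
Iteration 1: join on id=3 -> n21 (id 3, parent=2, lev 1).
Iteration 2: join on id=2 -> n13 (id 2, parent=1, lev 2).
Iteration 3: join on id=1 -> n8 (id 1, parent=NULL, lev 3).
Iteration 4: parent is NULL; no match; recursion stops.
SUM(lev) = 0 + 1 + 2 + 3 = 6.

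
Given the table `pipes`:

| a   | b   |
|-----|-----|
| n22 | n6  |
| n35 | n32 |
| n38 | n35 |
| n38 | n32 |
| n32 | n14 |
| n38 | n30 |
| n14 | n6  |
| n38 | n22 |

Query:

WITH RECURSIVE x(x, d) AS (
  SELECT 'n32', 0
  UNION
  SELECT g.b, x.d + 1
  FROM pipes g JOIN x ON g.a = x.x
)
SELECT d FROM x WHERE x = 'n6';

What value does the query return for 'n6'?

Base: (n32, d=0).
Iteration 1: edges from {n32} -> (n14, d=1).
Iteration 2: edges from {n14} -> (n6, d=2).
Iteration 3: no outgoing edges from {n6}; recursion stops.

2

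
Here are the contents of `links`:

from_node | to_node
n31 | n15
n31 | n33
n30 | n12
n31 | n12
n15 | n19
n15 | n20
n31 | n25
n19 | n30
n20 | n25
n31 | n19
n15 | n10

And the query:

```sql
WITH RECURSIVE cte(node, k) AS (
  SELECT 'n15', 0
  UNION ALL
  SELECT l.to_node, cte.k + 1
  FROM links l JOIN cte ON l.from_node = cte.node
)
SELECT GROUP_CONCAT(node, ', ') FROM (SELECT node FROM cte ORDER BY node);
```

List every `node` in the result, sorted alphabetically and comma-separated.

n10, n12, n15, n19, n20, n25, n30

Base: (n15, k=0).
Iteration 1: edges from {n15} -> (n10, k=1), (n19, k=1), (n20, k=1).
Iteration 2: edges from {n10,n19,n20} -> (n25, k=2), (n30, k=2).
Iteration 3: edges from {n25,n30} -> (n12, k=3).
Iteration 4: no outgoing edges from {n12}; recursion stops.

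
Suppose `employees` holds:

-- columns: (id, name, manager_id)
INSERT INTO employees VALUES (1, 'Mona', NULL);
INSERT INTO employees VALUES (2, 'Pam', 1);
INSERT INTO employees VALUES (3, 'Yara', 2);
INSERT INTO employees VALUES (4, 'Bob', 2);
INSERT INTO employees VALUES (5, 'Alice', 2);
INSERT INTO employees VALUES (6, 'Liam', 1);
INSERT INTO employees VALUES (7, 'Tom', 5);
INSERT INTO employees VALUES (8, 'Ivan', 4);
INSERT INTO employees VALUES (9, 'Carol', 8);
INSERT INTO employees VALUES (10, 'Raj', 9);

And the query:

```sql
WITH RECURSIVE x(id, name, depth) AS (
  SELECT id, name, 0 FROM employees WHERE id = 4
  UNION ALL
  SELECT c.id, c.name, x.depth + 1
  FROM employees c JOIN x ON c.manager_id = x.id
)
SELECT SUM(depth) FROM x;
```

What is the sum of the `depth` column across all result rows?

Base: id=4 (Bob) at depth 0.
Iteration 1: rows with manager_id in {4} -> Ivan (id 8, depth 1).
Iteration 2: rows with manager_id in {8} -> Carol (id 9, depth 2).
Iteration 3: rows with manager_id in {9} -> Raj (id 10, depth 3).
Iteration 4: no rows with manager_id in {10}; recursion stops.
SUM(depth) = 0 + 1 + 2 + 3 = 6.

6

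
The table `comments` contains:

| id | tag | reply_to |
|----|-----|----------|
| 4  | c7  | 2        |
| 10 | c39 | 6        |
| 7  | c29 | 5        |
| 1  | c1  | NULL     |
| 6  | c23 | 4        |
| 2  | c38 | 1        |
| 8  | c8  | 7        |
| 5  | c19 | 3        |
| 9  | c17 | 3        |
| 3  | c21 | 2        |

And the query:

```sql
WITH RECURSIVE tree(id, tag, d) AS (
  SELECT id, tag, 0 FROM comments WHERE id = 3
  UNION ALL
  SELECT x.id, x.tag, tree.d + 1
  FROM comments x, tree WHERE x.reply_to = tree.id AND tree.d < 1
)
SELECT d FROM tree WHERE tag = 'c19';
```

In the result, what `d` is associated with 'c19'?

Base: id=3 (c21) at d 0.
Iteration 1: rows with reply_to in {3} -> c19 (id 5, d 1), c17 (id 9, d 1).
Iteration 2: d < 1 fails for all current rows; recursion stops.

1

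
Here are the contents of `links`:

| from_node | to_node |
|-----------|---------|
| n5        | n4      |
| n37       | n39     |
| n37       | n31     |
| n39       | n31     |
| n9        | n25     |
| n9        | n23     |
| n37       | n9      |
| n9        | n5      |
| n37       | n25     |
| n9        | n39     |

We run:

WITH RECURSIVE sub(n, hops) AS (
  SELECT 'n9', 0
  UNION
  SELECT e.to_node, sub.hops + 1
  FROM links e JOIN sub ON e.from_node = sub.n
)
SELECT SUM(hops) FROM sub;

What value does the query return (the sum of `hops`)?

8

Base: (n9, hops=0).
Iteration 1: edges from {n9} -> (n23, hops=1), (n25, hops=1), (n39, hops=1), (n5, hops=1).
Iteration 2: edges from {n23,n25,n39,n5} -> (n31, hops=2), (n4, hops=2).
Iteration 3: no outgoing edges from {n31,n4}; recursion stops.
SUM(hops) = 0 + 1 + 1 + 1 + 1 + 2 + 2 = 8.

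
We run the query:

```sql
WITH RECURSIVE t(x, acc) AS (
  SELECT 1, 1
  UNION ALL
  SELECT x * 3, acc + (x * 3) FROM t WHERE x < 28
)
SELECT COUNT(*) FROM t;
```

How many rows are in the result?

5

Base: x=1, acc=1.
Iteration 1: 1 < 28 holds -> x = 1 * 3 = 3, acc = 1 + 3 = 4.
Iteration 2: 3 < 28 holds -> x = 3 * 3 = 9, acc = 4 + 9 = 13.
Iteration 3: 9 < 28 holds -> x = 9 * 3 = 27, acc = 13 + 27 = 40.
Iteration 4: 27 < 28 holds -> x = 27 * 3 = 81, acc = 40 + 81 = 121.
Iteration 5: 81 < 28 fails; recursion stops.
Total rows emitted: 5.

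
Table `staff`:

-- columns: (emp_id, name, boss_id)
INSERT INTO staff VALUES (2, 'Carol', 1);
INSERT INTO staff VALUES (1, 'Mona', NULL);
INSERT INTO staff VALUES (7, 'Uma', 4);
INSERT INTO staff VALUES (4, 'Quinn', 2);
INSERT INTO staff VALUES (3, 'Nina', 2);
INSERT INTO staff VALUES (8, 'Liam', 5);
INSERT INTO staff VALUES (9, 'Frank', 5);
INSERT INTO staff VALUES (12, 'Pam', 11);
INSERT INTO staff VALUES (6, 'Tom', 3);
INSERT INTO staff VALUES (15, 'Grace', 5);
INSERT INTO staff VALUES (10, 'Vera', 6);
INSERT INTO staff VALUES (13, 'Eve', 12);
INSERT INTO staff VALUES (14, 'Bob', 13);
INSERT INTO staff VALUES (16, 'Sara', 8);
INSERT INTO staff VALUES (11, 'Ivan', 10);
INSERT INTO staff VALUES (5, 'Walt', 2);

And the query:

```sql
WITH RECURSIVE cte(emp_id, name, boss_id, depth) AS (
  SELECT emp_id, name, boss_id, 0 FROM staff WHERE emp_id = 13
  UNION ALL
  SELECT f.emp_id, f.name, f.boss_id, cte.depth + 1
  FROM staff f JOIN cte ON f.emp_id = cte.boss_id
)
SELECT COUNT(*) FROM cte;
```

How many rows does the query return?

8

Base: emp_id=13 (Eve), boss_id=12, depth 0.
Iteration 1: join on emp_id=12 -> Pam (id 12, boss_id=11, depth 1).
Iteration 2: join on emp_id=11 -> Ivan (id 11, boss_id=10, depth 2).
Iteration 3: join on emp_id=10 -> Vera (id 10, boss_id=6, depth 3).
Iteration 4: join on emp_id=6 -> Tom (id 6, boss_id=3, depth 4).
Iteration 5: join on emp_id=3 -> Nina (id 3, boss_id=2, depth 5).
Iteration 6: join on emp_id=2 -> Carol (id 2, boss_id=1, depth 6).
Iteration 7: join on emp_id=1 -> Mona (id 1, boss_id=NULL, depth 7).
Iteration 8: boss_id is NULL; no match; recursion stops.
Total rows emitted: 8.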